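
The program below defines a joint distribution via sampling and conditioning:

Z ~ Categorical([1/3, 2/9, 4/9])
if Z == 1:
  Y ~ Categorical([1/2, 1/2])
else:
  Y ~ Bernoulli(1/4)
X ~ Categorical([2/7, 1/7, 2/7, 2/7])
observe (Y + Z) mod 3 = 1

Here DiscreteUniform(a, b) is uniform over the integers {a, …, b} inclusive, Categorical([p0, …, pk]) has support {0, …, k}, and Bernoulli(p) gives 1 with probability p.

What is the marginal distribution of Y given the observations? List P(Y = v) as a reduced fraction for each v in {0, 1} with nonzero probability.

Enumerate traces; 8 have nonzero weight after conditioning:
  (Z=0, Y=1, X=0) weight 1/42
  (Z=0, Y=1, X=1) weight 1/84
  (Z=0, Y=1, X=2) weight 1/42
  (Z=0, Y=1, X=3) weight 1/42
  (Z=1, Y=0, X=0) weight 2/63
  (Z=1, Y=0, X=1) weight 1/63
  (Z=1, Y=0, X=2) weight 2/63
  (Z=1, Y=0, X=3) weight 2/63
Group by Y:
  weight(Y=0) = 1/9
  weight(Y=1) = 1/12
Total weight = 1/9 + 1/12 = 7/36
P(Y=0 | obs) = 1/9 / 7/36 = 4/7
P(Y=1 | obs) = 1/12 / 7/36 = 3/7

P(Y=0) = 4/7, P(Y=1) = 3/7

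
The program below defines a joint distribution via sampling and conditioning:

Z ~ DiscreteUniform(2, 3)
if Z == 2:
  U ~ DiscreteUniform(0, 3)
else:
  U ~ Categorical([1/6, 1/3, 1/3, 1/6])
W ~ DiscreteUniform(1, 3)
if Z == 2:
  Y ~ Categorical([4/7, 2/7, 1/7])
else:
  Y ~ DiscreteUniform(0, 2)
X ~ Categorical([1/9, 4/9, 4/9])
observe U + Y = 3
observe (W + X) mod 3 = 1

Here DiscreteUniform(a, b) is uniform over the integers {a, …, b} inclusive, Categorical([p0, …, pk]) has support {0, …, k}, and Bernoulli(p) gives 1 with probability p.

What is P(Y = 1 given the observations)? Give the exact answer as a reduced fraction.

P(Y = 1 | obs) = 46/133

Enumerate traces; 18 have nonzero weight after conditioning:
  (Z=2, U=1, W=1, Y=2, X=0) weight 1/1512
  (Z=2, U=1, W=2, Y=2, X=2) weight 1/378
  (Z=2, U=1, W=3, Y=2, X=1) weight 1/378
  (Z=2, U=2, W=1, Y=1, X=0) weight 1/756
  (Z=2, U=2, W=2, Y=1, X=2) weight 1/189
  (Z=2, U=2, W=3, Y=1, X=1) weight 1/189
  (Z=2, U=3, W=1, Y=0, X=0) weight 1/378
  (Z=2, U=3, W=2, Y=0, X=2) weight 2/189
  … 10 more
Group by Y:
  weight(Y=0) = 25/756
  weight(Y=1) = 23/756
  weight(Y=2) = 37/1512
Total weight = 25/756 + 23/756 + 37/1512 = 19/216
P(Y=0 | obs) = 25/756 / 19/216 = 50/133
P(Y=1 | obs) = 23/756 / 19/216 = 46/133
P(Y=2 | obs) = 37/1512 / 19/216 = 37/133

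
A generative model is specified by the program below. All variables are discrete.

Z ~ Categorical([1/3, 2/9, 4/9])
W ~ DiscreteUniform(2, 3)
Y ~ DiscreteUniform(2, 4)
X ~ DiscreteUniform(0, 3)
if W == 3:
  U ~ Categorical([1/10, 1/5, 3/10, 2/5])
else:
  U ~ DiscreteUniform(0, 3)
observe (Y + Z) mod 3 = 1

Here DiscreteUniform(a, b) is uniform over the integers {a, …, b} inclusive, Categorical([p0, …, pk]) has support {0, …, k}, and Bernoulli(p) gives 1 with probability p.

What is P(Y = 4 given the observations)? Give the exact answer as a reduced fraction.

Enumerate traces; 96 have nonzero weight after conditioning:
  (Z=0, W=2, Y=4, X=0, U=0) weight 1/288
  (Z=0, W=2, Y=4, X=0, U=1) weight 1/288
  (Z=0, W=2, Y=4, X=0, U=2) weight 1/288
  (Z=0, W=2, Y=4, X=0, U=3) weight 1/288
  (Z=0, W=2, Y=4, X=1, U=0) weight 1/288
  (Z=0, W=2, Y=4, X=1, U=1) weight 1/288
  (Z=0, W=2, Y=4, X=1, U=2) weight 1/288
  (Z=0, W=2, Y=4, X=1, U=3) weight 1/288
  (Z=1, W=2, Y=3, X=0, U=0) weight 1/432
  (Z=2, W=2, Y=2, X=0, U=0) weight 1/216
  … 86 more
Group by Y:
  weight(Y=2) = 4/27
  weight(Y=3) = 2/27
  weight(Y=4) = 1/9
Total weight = 4/27 + 2/27 + 1/9 = 1/3
P(Y=2 | obs) = 4/27 / 1/3 = 4/9
P(Y=3 | obs) = 2/27 / 1/3 = 2/9
P(Y=4 | obs) = 1/9 / 1/3 = 1/3

P(Y = 4 | obs) = 1/3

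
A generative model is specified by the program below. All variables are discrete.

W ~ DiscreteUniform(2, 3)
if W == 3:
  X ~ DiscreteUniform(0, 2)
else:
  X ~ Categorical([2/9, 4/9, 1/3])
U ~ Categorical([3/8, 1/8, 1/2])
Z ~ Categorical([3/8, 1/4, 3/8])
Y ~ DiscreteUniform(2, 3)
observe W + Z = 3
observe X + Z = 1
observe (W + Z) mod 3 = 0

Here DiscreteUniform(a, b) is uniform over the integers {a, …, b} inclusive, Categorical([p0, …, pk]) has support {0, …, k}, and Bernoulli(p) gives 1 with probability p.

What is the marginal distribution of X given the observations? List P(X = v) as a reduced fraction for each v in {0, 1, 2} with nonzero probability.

Enumerate traces; 12 have nonzero weight after conditioning:
  (W=2, X=0, U=0, Z=1, Y=2) weight 1/192
  (W=2, X=0, U=0, Z=1, Y=3) weight 1/192
  (W=2, X=0, U=1, Z=1, Y=2) weight 1/576
  (W=2, X=0, U=1, Z=1, Y=3) weight 1/576
  (W=2, X=0, U=2, Z=1, Y=2) weight 1/144
  (W=2, X=0, U=2, Z=1, Y=3) weight 1/144
  (W=3, X=1, U=0, Z=0, Y=2) weight 3/256
  (W=3, X=1, U=0, Z=0, Y=3) weight 3/256
  … 4 more
Group by X:
  weight(X=0) = 1/36
  weight(X=1) = 1/16
Total weight = 1/36 + 1/16 = 13/144
P(X=0 | obs) = 1/36 / 13/144 = 4/13
P(X=1 | obs) = 1/16 / 13/144 = 9/13

P(X=0) = 4/13, P(X=1) = 9/13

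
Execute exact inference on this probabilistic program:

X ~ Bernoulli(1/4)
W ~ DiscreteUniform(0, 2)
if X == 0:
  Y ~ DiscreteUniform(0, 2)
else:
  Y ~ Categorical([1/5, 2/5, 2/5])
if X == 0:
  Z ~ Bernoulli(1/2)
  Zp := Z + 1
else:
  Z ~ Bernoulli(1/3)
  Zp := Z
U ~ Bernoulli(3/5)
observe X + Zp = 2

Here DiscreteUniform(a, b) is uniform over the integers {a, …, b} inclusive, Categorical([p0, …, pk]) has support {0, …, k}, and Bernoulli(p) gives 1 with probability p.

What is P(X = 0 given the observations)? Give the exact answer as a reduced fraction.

P(X = 0 | obs) = 9/11

Enumerate traces; 36 have nonzero weight after conditioning:
  (X=0, W=0, Y=0, Z=1, U=0) weight 1/60
  (X=0, W=0, Y=0, Z=1, U=1) weight 1/40
  (X=0, W=0, Y=1, Z=1, U=0) weight 1/60
  (X=0, W=0, Y=1, Z=1, U=1) weight 1/40
  (X=0, W=0, Y=2, Z=1, U=0) weight 1/60
  (X=0, W=0, Y=2, Z=1, U=1) weight 1/40
  (X=0, W=1, Y=0, Z=1, U=0) weight 1/60
  (X=0, W=1, Y=0, Z=1, U=1) weight 1/40
  (X=1, W=0, Y=0, Z=1, U=0) weight 1/450
  … 27 more
Group by X:
  weight(X=0) = 3/8
  weight(X=1) = 1/12
Total weight = 3/8 + 1/12 = 11/24
P(X=0 | obs) = 3/8 / 11/24 = 9/11
P(X=1 | obs) = 1/12 / 11/24 = 2/11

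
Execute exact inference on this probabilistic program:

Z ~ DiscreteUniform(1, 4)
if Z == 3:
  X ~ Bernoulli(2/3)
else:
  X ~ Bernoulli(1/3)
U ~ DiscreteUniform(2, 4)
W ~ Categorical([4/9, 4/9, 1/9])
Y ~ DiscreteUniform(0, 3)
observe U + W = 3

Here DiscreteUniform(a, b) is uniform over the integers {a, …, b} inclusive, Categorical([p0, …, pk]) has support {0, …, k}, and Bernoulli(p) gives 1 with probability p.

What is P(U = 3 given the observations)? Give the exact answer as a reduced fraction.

Enumerate traces; 64 have nonzero weight after conditioning:
  (Z=1, X=0, U=2, W=1, Y=0) weight 1/162
  (Z=1, X=0, U=2, W=1, Y=1) weight 1/162
  (Z=1, X=0, U=2, W=1, Y=2) weight 1/162
  (Z=1, X=0, U=2, W=1, Y=3) weight 1/162
  (Z=1, X=0, U=3, W=0, Y=0) weight 1/162
  (Z=1, X=0, U=3, W=0, Y=1) weight 1/162
  (Z=1, X=0, U=3, W=0, Y=2) weight 1/162
  (Z=1, X=0, U=3, W=0, Y=3) weight 1/162
  … 56 more
Group by U:
  weight(U=2) = 4/27
  weight(U=3) = 4/27
Total weight = 4/27 + 4/27 = 8/27
P(U=2 | obs) = 4/27 / 8/27 = 1/2
P(U=3 | obs) = 4/27 / 8/27 = 1/2

P(U = 3 | obs) = 1/2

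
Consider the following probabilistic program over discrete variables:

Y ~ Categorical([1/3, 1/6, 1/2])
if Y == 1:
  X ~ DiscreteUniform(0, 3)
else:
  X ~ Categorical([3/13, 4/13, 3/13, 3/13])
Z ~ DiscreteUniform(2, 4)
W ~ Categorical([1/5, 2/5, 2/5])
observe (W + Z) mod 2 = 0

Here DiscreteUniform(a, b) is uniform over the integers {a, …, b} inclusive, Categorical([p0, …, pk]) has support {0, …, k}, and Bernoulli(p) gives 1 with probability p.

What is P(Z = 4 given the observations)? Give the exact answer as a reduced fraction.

P(Z = 4 | obs) = 3/8

Enumerate traces; 60 have nonzero weight after conditioning:
  (Y=0, X=0, Z=2, W=0) weight 1/195
  (Y=0, X=0, Z=2, W=2) weight 2/195
  (Y=0, X=0, Z=3, W=1) weight 2/195
  (Y=0, X=0, Z=4, W=0) weight 1/195
  (Y=0, X=0, Z=4, W=2) weight 2/195
  (Y=0, X=1, Z=2, W=0) weight 4/585
  (Y=0, X=1, Z=2, W=2) weight 8/585
  (Y=0, X=1, Z=3, W=1) weight 8/585
  … 52 more
Group by Z:
  weight(Z=2) = 1/5
  weight(Z=3) = 2/15
  weight(Z=4) = 1/5
Total weight = 1/5 + 2/15 + 1/5 = 8/15
P(Z=2 | obs) = 1/5 / 8/15 = 3/8
P(Z=3 | obs) = 2/15 / 8/15 = 1/4
P(Z=4 | obs) = 1/5 / 8/15 = 3/8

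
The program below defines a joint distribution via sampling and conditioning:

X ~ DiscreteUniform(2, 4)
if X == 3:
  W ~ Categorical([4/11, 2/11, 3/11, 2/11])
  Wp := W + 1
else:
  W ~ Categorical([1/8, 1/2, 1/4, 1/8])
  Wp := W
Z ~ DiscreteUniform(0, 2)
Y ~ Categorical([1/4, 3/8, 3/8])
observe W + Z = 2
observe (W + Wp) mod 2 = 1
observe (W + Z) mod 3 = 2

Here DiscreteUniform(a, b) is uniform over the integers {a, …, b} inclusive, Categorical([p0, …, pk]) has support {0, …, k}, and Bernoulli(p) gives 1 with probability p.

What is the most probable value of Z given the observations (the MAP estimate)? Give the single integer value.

argmax_v P(Z = v | obs) = 2

Enumerate traces; 9 have nonzero weight after conditioning:
  (X=3, W=0, Z=2, Y=0) weight 1/99
  (X=3, W=0, Z=2, Y=1) weight 1/66
  (X=3, W=0, Z=2, Y=2) weight 1/66
  (X=3, W=1, Z=1, Y=0) weight 1/198
  (X=3, W=1, Z=1, Y=1) weight 1/132
  (X=3, W=1, Z=1, Y=2) weight 1/132
  (X=3, W=2, Z=0, Y=0) weight 1/132
  (X=3, W=2, Z=0, Y=1) weight 1/88
  … 1 more
Group by Z:
  weight(Z=0) = 1/33
  weight(Z=1) = 2/99
  weight(Z=2) = 4/99
Total weight = 1/33 + 2/99 + 4/99 = 1/11
P(Z=0 | obs) = 1/33 / 1/11 = 1/3
P(Z=1 | obs) = 2/99 / 1/11 = 2/9
P(Z=2 | obs) = 4/99 / 1/11 = 4/9
argmax = 2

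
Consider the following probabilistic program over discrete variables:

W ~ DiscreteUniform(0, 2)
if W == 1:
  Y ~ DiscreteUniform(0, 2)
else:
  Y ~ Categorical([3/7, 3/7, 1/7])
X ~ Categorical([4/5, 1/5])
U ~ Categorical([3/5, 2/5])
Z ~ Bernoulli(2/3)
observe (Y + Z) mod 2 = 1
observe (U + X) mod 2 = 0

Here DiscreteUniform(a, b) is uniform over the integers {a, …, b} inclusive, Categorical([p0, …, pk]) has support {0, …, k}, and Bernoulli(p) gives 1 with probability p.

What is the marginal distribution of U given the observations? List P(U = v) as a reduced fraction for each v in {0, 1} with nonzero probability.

Enumerate traces; 18 have nonzero weight after conditioning:
  (W=0, Y=0, X=0, U=0, Z=1) weight 8/175
  (W=0, Y=0, X=1, U=1, Z=1) weight 4/525
  (W=0, Y=1, X=0, U=0, Z=0) weight 4/175
  (W=0, Y=1, X=1, U=1, Z=0) weight 2/525
  (W=0, Y=2, X=0, U=0, Z=1) weight 8/525
  (W=0, Y=2, X=1, U=1, Z=1) weight 4/1575
  (W=1, Y=0, X=0, U=0, Z=1) weight 8/225
  (W=1, Y=0, X=1, U=1, Z=1) weight 4/675
  … 10 more
Group by U:
  weight(U=0) = 404/1575
  weight(U=1) = 202/4725
Total weight = 404/1575 + 202/4725 = 202/675
P(U=0 | obs) = 404/1575 / 202/675 = 6/7
P(U=1 | obs) = 202/4725 / 202/675 = 1/7

P(U=0) = 6/7, P(U=1) = 1/7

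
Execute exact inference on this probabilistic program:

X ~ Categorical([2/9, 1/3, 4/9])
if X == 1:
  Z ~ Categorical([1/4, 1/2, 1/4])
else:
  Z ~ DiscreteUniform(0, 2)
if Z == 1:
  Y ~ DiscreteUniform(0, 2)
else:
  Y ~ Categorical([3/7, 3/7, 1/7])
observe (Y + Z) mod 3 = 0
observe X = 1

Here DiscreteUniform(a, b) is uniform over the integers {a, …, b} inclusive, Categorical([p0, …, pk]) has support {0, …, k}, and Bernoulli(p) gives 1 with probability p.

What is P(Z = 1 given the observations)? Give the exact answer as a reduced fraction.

P(Z = 1 | obs) = 7/16

Enumerate traces; 3 have nonzero weight after conditioning:
  (X=1, Z=0, Y=0) weight 1/28
  (X=1, Z=1, Y=2) weight 1/18
  (X=1, Z=2, Y=1) weight 1/28
Group by Z:
  weight(Z=0) = 1/28
  weight(Z=1) = 1/18
  weight(Z=2) = 1/28
Total weight = 1/28 + 1/18 + 1/28 = 8/63
P(Z=0 | obs) = 1/28 / 8/63 = 9/32
P(Z=1 | obs) = 1/18 / 8/63 = 7/16
P(Z=2 | obs) = 1/28 / 8/63 = 9/32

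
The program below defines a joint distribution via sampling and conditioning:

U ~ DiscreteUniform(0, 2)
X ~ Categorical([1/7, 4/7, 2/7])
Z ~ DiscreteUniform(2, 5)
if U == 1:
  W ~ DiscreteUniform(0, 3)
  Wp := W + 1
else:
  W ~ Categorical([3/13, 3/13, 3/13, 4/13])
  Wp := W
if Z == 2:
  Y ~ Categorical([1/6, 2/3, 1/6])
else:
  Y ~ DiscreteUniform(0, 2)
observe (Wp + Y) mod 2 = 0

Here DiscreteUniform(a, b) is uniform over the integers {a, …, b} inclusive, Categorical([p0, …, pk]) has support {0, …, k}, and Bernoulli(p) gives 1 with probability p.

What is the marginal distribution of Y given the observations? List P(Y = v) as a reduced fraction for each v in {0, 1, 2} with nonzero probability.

P(Y=0) = 259/928, P(Y=1) = 205/464, P(Y=2) = 259/928

Enumerate traces; 216 have nonzero weight after conditioning:
  (U=0, X=0, Z=2, W=0, Y=0) weight 1/2184
  (U=0, X=0, Z=2, W=0, Y=2) weight 1/2184
  (U=0, X=0, Z=2, W=1, Y=1) weight 1/546
  (U=0, X=0, Z=2, W=2, Y=0) weight 1/2184
  (U=0, X=0, Z=2, W=2, Y=2) weight 1/2184
  (U=0, X=0, Z=2, W=3, Y=1) weight 2/819
  (U=0, X=0, Z=3, W=0, Y=0) weight 1/1092
  (U=0, X=0, Z=3, W=0, Y=2) weight 1/1092
  … 208 more
Group by Y:
  weight(Y=0) = 259/1872
  weight(Y=1) = 205/936
  weight(Y=2) = 259/1872
Total weight = 259/1872 + 205/936 + 259/1872 = 58/117
P(Y=0 | obs) = 259/1872 / 58/117 = 259/928
P(Y=1 | obs) = 205/936 / 58/117 = 205/464
P(Y=2 | obs) = 259/1872 / 58/117 = 259/928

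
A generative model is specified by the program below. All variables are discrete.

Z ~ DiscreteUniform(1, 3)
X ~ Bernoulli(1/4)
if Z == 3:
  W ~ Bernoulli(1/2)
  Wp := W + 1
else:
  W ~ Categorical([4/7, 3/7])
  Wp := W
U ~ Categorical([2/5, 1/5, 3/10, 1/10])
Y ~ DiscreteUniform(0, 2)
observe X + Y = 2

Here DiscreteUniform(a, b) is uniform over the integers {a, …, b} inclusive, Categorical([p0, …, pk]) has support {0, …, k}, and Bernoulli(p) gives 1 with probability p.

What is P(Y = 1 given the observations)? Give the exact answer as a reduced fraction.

Enumerate traces; 48 have nonzero weight after conditioning:
  (Z=1, X=0, W=0, U=0, Y=2) weight 2/105
  (Z=1, X=0, W=0, U=1, Y=2) weight 1/105
  (Z=1, X=0, W=0, U=2, Y=2) weight 1/70
  (Z=1, X=0, W=0, U=3, Y=2) weight 1/210
  (Z=1, X=0, W=1, U=0, Y=2) weight 1/70
  (Z=1, X=0, W=1, U=1, Y=2) weight 1/140
  (Z=1, X=0, W=1, U=2, Y=2) weight 3/280
  (Z=1, X=0, W=1, U=3, Y=2) weight 1/280
  (Z=1, X=1, W=0, U=0, Y=1) weight 2/315
  … 39 more
Group by Y:
  weight(Y=1) = 1/12
  weight(Y=2) = 1/4
Total weight = 1/12 + 1/4 = 1/3
P(Y=1 | obs) = 1/12 / 1/3 = 1/4
P(Y=2 | obs) = 1/4 / 1/3 = 3/4

P(Y = 1 | obs) = 1/4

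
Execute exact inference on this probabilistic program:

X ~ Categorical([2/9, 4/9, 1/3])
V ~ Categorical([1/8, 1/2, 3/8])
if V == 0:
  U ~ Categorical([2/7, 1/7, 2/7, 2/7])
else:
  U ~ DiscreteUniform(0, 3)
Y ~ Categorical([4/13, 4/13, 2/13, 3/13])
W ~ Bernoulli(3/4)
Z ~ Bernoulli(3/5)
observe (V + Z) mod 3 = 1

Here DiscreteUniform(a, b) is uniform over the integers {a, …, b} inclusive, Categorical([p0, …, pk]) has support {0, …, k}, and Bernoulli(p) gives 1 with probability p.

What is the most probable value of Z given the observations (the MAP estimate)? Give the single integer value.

Enumerate traces; 192 have nonzero weight after conditioning:
  (X=0, V=0, U=0, Y=0, W=0, Z=1) weight 1/2730
  (X=0, V=0, U=0, Y=0, W=1, Z=1) weight 1/910
  (X=0, V=0, U=0, Y=1, W=0, Z=1) weight 1/2730
  (X=0, V=0, U=0, Y=1, W=1, Z=1) weight 1/910
  (X=0, V=0, U=0, Y=2, W=0, Z=1) weight 1/5460
  (X=0, V=0, U=0, Y=2, W=1, Z=1) weight 1/1820
  (X=0, V=0, U=0, Y=3, W=0, Z=1) weight 1/3640
  (X=0, V=0, U=0, Y=3, W=1, Z=1) weight 3/3640
  (X=0, V=1, U=0, Y=0, W=0, Z=0) weight 1/1170
  … 183 more
Group by Z:
  weight(Z=0) = 1/5
  weight(Z=1) = 3/40
Total weight = 1/5 + 3/40 = 11/40
P(Z=0 | obs) = 1/5 / 11/40 = 8/11
P(Z=1 | obs) = 3/40 / 11/40 = 3/11
argmax = 0

argmax_v P(Z = v | obs) = 0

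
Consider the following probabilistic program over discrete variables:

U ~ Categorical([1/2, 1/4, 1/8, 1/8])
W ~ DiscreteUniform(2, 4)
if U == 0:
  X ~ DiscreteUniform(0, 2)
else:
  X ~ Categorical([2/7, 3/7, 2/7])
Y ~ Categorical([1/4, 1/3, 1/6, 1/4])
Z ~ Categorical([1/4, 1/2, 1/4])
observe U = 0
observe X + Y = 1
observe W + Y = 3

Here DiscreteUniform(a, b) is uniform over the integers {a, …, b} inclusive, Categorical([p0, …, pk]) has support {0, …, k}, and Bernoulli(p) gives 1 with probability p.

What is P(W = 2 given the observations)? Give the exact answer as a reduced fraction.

P(W = 2 | obs) = 4/7

Enumerate traces; 6 have nonzero weight after conditioning:
  (U=0, W=2, X=0, Y=1, Z=0) weight 1/216
  (U=0, W=2, X=0, Y=1, Z=1) weight 1/108
  (U=0, W=2, X=0, Y=1, Z=2) weight 1/216
  (U=0, W=3, X=1, Y=0, Z=0) weight 1/288
  (U=0, W=3, X=1, Y=0, Z=1) weight 1/144
  (U=0, W=3, X=1, Y=0, Z=2) weight 1/288
Group by W:
  weight(W=2) = 1/54
  weight(W=3) = 1/72
Total weight = 1/54 + 1/72 = 7/216
P(W=2 | obs) = 1/54 / 7/216 = 4/7
P(W=3 | obs) = 1/72 / 7/216 = 3/7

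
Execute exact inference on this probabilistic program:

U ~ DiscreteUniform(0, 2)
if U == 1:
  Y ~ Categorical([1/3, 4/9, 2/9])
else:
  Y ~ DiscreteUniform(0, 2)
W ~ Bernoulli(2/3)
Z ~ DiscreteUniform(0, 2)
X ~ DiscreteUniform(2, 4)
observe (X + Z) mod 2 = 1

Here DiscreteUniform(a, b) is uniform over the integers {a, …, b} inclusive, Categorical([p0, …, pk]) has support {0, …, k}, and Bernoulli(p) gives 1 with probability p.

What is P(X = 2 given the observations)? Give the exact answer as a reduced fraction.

Enumerate traces; 72 have nonzero weight after conditioning:
  (U=0, Y=0, W=0, Z=0, X=3) weight 1/243
  (U=0, Y=0, W=0, Z=1, X=2) weight 1/243
  (U=0, Y=0, W=0, Z=1, X=4) weight 1/243
  (U=0, Y=0, W=0, Z=2, X=3) weight 1/243
  (U=0, Y=0, W=1, Z=0, X=3) weight 2/243
  (U=0, Y=0, W=1, Z=1, X=2) weight 2/243
  (U=0, Y=0, W=1, Z=1, X=4) weight 2/243
  (U=0, Y=0, W=1, Z=2, X=3) weight 2/243
  … 64 more
Group by X:
  weight(X=2) = 1/9
  weight(X=3) = 2/9
  weight(X=4) = 1/9
Total weight = 1/9 + 2/9 + 1/9 = 4/9
P(X=2 | obs) = 1/9 / 4/9 = 1/4
P(X=3 | obs) = 2/9 / 4/9 = 1/2
P(X=4 | obs) = 1/9 / 4/9 = 1/4

P(X = 2 | obs) = 1/4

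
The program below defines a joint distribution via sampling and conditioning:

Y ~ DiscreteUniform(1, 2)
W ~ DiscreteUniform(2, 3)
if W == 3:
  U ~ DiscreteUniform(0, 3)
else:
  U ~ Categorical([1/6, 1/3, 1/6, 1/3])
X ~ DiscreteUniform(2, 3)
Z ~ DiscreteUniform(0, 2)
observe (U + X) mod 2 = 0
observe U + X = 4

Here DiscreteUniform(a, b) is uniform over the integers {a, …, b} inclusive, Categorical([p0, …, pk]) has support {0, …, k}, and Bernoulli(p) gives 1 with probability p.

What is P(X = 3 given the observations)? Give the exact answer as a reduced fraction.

Enumerate traces; 24 have nonzero weight after conditioning:
  (Y=1, W=2, U=1, X=3, Z=0) weight 1/72
  (Y=1, W=2, U=1, X=3, Z=1) weight 1/72
  (Y=1, W=2, U=1, X=3, Z=2) weight 1/72
  (Y=1, W=2, U=2, X=2, Z=0) weight 1/144
  (Y=1, W=2, U=2, X=2, Z=1) weight 1/144
  (Y=1, W=2, U=2, X=2, Z=2) weight 1/144
  (Y=1, W=3, U=1, X=3, Z=0) weight 1/96
  (Y=1, W=3, U=1, X=3, Z=1) weight 1/96
  … 16 more
Group by X:
  weight(X=2) = 5/48
  weight(X=3) = 7/48
Total weight = 5/48 + 7/48 = 1/4
P(X=2 | obs) = 5/48 / 1/4 = 5/12
P(X=3 | obs) = 7/48 / 1/4 = 7/12

P(X = 3 | obs) = 7/12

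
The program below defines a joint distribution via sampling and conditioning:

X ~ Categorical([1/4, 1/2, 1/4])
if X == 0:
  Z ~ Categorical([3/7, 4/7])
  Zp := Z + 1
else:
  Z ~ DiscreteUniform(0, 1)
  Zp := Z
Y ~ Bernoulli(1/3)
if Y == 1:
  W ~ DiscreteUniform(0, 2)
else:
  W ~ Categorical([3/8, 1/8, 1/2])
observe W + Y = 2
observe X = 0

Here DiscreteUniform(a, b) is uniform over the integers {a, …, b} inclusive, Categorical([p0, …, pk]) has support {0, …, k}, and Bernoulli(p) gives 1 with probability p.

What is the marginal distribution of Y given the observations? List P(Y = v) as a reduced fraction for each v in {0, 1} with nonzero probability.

Enumerate traces; 4 have nonzero weight after conditioning:
  (X=0, Z=0, Y=0, W=2) weight 1/28
  (X=0, Z=0, Y=1, W=1) weight 1/84
  (X=0, Z=1, Y=0, W=2) weight 1/21
  (X=0, Z=1, Y=1, W=1) weight 1/63
Group by Y:
  weight(Y=0) = 1/12
  weight(Y=1) = 1/36
Total weight = 1/12 + 1/36 = 1/9
P(Y=0 | obs) = 1/12 / 1/9 = 3/4
P(Y=1 | obs) = 1/36 / 1/9 = 1/4

P(Y=0) = 3/4, P(Y=1) = 1/4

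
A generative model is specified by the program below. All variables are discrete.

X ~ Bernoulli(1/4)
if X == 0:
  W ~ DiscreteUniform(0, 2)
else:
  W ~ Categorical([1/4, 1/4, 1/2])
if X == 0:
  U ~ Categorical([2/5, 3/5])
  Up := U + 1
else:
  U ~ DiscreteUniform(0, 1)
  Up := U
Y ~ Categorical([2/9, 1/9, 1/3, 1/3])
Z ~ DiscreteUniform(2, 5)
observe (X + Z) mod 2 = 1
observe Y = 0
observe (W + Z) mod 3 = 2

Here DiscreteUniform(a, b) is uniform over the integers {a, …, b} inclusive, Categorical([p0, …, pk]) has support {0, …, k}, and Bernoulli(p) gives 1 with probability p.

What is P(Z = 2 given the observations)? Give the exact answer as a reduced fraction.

Enumerate traces; 8 have nonzero weight after conditioning:
  (X=0, W=0, U=0, Y=0, Z=5) weight 1/180
  (X=0, W=0, U=1, Y=0, Z=5) weight 1/120
  (X=0, W=2, U=0, Y=0, Z=3) weight 1/180
  (X=0, W=2, U=1, Y=0, Z=3) weight 1/120
  (X=1, W=0, U=0, Y=0, Z=2) weight 1/576
  (X=1, W=0, U=1, Y=0, Z=2) weight 1/576
  (X=1, W=1, U=0, Y=0, Z=4) weight 1/576
  (X=1, W=1, U=1, Y=0, Z=4) weight 1/576
Group by Z:
  weight(Z=2) = 1/288
  weight(Z=3) = 1/72
  weight(Z=4) = 1/288
  weight(Z=5) = 1/72
Total weight = 1/288 + 1/72 + 1/288 + 1/72 = 5/144
P(Z=2 | obs) = 1/288 / 5/144 = 1/10
P(Z=3 | obs) = 1/72 / 5/144 = 2/5
P(Z=4 | obs) = 1/288 / 5/144 = 1/10
P(Z=5 | obs) = 1/72 / 5/144 = 2/5

P(Z = 2 | obs) = 1/10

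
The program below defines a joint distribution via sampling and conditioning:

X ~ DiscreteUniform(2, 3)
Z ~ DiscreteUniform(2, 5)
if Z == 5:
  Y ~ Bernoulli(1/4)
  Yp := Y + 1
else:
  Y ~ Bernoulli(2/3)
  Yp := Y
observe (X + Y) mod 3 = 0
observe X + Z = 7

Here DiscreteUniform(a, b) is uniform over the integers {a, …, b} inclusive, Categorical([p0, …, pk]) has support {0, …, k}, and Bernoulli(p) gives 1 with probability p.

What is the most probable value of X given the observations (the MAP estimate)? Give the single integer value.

argmax_v P(X = v | obs) = 3

Enumerate traces; 2 have nonzero weight after conditioning:
  (X=2, Z=5, Y=1) weight 1/32
  (X=3, Z=4, Y=0) weight 1/24
Group by X:
  weight(X=2) = 1/32
  weight(X=3) = 1/24
Total weight = 1/32 + 1/24 = 7/96
P(X=2 | obs) = 1/32 / 7/96 = 3/7
P(X=3 | obs) = 1/24 / 7/96 = 4/7
argmax = 3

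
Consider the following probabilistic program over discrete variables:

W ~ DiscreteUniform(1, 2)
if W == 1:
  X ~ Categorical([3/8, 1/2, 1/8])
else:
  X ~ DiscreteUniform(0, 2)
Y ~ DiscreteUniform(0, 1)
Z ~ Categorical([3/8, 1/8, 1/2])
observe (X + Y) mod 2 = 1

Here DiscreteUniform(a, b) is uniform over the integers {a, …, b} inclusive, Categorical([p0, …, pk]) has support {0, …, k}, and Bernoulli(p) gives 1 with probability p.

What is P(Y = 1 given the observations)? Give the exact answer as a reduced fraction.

Enumerate traces; 18 have nonzero weight after conditioning:
  (W=1, X=0, Y=1, Z=0) weight 9/256
  (W=1, X=0, Y=1, Z=1) weight 3/256
  (W=1, X=0, Y=1, Z=2) weight 3/64
  (W=1, X=1, Y=0, Z=0) weight 3/64
  (W=1, X=1, Y=0, Z=1) weight 1/64
  (W=1, X=1, Y=0, Z=2) weight 1/16
  (W=1, X=2, Y=1, Z=0) weight 3/256
  (W=1, X=2, Y=1, Z=1) weight 1/256
  … 10 more
Group by Y:
  weight(Y=0) = 5/24
  weight(Y=1) = 7/24
Total weight = 5/24 + 7/24 = 1/2
P(Y=0 | obs) = 5/24 / 1/2 = 5/12
P(Y=1 | obs) = 7/24 / 1/2 = 7/12

P(Y = 1 | obs) = 7/12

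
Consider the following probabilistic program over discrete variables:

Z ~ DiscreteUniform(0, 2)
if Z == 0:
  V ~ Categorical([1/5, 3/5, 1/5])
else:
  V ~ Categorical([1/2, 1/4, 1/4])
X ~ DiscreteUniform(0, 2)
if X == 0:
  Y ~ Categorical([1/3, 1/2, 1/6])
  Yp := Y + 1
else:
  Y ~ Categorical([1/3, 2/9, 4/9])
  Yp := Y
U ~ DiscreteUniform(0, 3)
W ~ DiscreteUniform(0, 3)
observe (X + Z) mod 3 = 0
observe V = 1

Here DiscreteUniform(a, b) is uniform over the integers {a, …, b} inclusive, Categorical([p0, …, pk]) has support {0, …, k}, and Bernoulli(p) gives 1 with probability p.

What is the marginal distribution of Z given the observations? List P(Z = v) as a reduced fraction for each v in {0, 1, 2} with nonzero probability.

P(Z=0) = 6/11, P(Z=1) = 5/22, P(Z=2) = 5/22

Enumerate traces; 144 have nonzero weight after conditioning:
  (Z=0, V=1, X=0, Y=0, U=0, W=0) weight 1/720
  (Z=0, V=1, X=0, Y=0, U=0, W=1) weight 1/720
  (Z=0, V=1, X=0, Y=0, U=0, W=2) weight 1/720
  (Z=0, V=1, X=0, Y=0, U=0, W=3) weight 1/720
  (Z=0, V=1, X=0, Y=0, U=1, W=0) weight 1/720
  (Z=0, V=1, X=0, Y=0, U=1, W=1) weight 1/720
  (Z=0, V=1, X=0, Y=0, U=1, W=2) weight 1/720
  (Z=0, V=1, X=0, Y=0, U=1, W=3) weight 1/720
  (Z=1, V=1, X=2, Y=0, U=0, W=0) weight 1/1728
  (Z=2, V=1, X=1, Y=0, U=0, W=0) weight 1/1728
  … 134 more
Group by Z:
  weight(Z=0) = 1/15
  weight(Z=1) = 1/36
  weight(Z=2) = 1/36
Total weight = 1/15 + 1/36 + 1/36 = 11/90
P(Z=0 | obs) = 1/15 / 11/90 = 6/11
P(Z=1 | obs) = 1/36 / 11/90 = 5/22
P(Z=2 | obs) = 1/36 / 11/90 = 5/22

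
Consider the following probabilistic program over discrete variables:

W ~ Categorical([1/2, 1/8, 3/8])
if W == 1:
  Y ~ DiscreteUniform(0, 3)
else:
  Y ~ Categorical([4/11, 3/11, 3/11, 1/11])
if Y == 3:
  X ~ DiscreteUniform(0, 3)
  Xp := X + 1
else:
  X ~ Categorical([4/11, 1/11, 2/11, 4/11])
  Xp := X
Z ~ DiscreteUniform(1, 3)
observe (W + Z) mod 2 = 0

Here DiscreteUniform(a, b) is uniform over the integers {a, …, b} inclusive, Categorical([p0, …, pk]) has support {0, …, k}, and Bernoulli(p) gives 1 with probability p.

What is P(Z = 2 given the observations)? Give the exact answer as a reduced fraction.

Enumerate traces; 64 have nonzero weight after conditioning:
  (W=0, Y=0, X=0, Z=2) weight 8/363
  (W=0, Y=0, X=1, Z=2) weight 2/363
  (W=0, Y=0, X=2, Z=2) weight 4/363
  (W=0, Y=0, X=3, Z=2) weight 8/363
  (W=0, Y=1, X=0, Z=2) weight 2/121
  (W=0, Y=1, X=1, Z=2) weight 1/242
  (W=0, Y=1, X=2, Z=2) weight 1/121
  (W=0, Y=1, X=3, Z=2) weight 2/121
  (W=1, Y=0, X=0, Z=1) weight 1/264
  (W=1, Y=0, X=0, Z=3) weight 1/264
  … 54 more
Group by Z:
  weight(Z=1) = 1/24
  weight(Z=2) = 7/24
  weight(Z=3) = 1/24
Total weight = 1/24 + 7/24 + 1/24 = 3/8
P(Z=1 | obs) = 1/24 / 3/8 = 1/9
P(Z=2 | obs) = 7/24 / 3/8 = 7/9
P(Z=3 | obs) = 1/24 / 3/8 = 1/9

P(Z = 2 | obs) = 7/9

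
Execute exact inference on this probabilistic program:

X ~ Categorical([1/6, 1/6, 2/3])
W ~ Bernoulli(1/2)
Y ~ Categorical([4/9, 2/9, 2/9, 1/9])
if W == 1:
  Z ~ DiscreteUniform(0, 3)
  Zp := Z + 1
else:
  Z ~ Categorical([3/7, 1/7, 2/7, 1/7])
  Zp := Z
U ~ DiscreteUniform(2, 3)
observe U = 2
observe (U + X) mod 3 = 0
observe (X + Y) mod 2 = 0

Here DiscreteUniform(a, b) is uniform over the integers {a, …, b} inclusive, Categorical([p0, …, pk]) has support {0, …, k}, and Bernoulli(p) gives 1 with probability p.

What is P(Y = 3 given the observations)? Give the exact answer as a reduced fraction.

Enumerate traces; 16 have nonzero weight after conditioning:
  (X=1, W=0, Y=1, Z=0, U=2) weight 1/252
  (X=1, W=0, Y=1, Z=1, U=2) weight 1/756
  (X=1, W=0, Y=1, Z=2, U=2) weight 1/378
  (X=1, W=0, Y=1, Z=3, U=2) weight 1/756
  (X=1, W=0, Y=3, Z=0, U=2) weight 1/504
  (X=1, W=0, Y=3, Z=1, U=2) weight 1/1512
  (X=1, W=0, Y=3, Z=2, U=2) weight 1/756
  (X=1, W=0, Y=3, Z=3, U=2) weight 1/1512
  … 8 more
Group by Y:
  weight(Y=1) = 1/54
  weight(Y=3) = 1/108
Total weight = 1/54 + 1/108 = 1/36
P(Y=1 | obs) = 1/54 / 1/36 = 2/3
P(Y=3 | obs) = 1/108 / 1/36 = 1/3

P(Y = 3 | obs) = 1/3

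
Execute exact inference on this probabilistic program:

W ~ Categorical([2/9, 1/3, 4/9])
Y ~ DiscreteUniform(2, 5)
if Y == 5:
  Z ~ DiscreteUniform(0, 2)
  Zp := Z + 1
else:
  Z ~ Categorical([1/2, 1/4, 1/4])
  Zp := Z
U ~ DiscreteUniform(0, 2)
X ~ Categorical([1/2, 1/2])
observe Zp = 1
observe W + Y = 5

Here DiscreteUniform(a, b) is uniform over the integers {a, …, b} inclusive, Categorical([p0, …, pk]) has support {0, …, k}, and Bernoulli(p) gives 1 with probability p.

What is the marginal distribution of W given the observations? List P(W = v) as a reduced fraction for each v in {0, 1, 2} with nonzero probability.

P(W=0) = 8/29, P(W=1) = 9/29, P(W=2) = 12/29

Enumerate traces; 18 have nonzero weight after conditioning:
  (W=0, Y=5, Z=0, U=0, X=0) weight 1/324
  (W=0, Y=5, Z=0, U=0, X=1) weight 1/324
  (W=0, Y=5, Z=0, U=1, X=0) weight 1/324
  (W=0, Y=5, Z=0, U=1, X=1) weight 1/324
  (W=0, Y=5, Z=0, U=2, X=0) weight 1/324
  (W=0, Y=5, Z=0, U=2, X=1) weight 1/324
  (W=1, Y=4, Z=1, U=0, X=0) weight 1/288
  (W=1, Y=4, Z=1, U=0, X=1) weight 1/288
  (W=2, Y=3, Z=1, U=0, X=0) weight 1/216
  … 9 more
Group by W:
  weight(W=0) = 1/54
  weight(W=1) = 1/48
  weight(W=2) = 1/36
Total weight = 1/54 + 1/48 + 1/36 = 29/432
P(W=0 | obs) = 1/54 / 29/432 = 8/29
P(W=1 | obs) = 1/48 / 29/432 = 9/29
P(W=2 | obs) = 1/36 / 29/432 = 12/29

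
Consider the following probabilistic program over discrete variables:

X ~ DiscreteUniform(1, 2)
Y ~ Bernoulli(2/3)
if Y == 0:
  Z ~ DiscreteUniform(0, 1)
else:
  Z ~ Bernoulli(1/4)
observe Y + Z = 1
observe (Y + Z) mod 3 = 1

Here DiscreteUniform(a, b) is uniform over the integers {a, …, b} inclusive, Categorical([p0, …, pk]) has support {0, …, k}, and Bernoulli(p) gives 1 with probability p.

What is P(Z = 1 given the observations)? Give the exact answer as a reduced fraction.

P(Z = 1 | obs) = 1/4

Enumerate traces; 4 have nonzero weight after conditioning:
  (X=1, Y=0, Z=1) weight 1/12
  (X=1, Y=1, Z=0) weight 1/4
  (X=2, Y=0, Z=1) weight 1/12
  (X=2, Y=1, Z=0) weight 1/4
Group by Z:
  weight(Z=0) = 1/2
  weight(Z=1) = 1/6
Total weight = 1/2 + 1/6 = 2/3
P(Z=0 | obs) = 1/2 / 2/3 = 3/4
P(Z=1 | obs) = 1/6 / 2/3 = 1/4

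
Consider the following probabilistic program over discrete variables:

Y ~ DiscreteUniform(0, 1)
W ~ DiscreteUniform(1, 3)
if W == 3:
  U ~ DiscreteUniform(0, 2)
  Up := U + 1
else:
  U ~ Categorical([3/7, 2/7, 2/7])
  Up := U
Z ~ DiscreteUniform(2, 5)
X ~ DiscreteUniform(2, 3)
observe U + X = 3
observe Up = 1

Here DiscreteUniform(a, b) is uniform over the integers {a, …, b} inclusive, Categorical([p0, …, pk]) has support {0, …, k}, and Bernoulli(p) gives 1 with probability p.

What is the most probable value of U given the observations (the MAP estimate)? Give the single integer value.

argmax_v P(U = v | obs) = 1

Enumerate traces; 24 have nonzero weight after conditioning:
  (Y=0, W=1, U=1, Z=2, X=2) weight 1/168
  (Y=0, W=1, U=1, Z=3, X=2) weight 1/168
  (Y=0, W=1, U=1, Z=4, X=2) weight 1/168
  (Y=0, W=1, U=1, Z=5, X=2) weight 1/168
  (Y=0, W=2, U=1, Z=2, X=2) weight 1/168
  (Y=0, W=2, U=1, Z=3, X=2) weight 1/168
  (Y=0, W=2, U=1, Z=4, X=2) weight 1/168
  (Y=0, W=2, U=1, Z=5, X=2) weight 1/168
  (Y=0, W=3, U=0, Z=2, X=3) weight 1/144
  … 15 more
Group by U:
  weight(U=0) = 1/18
  weight(U=1) = 2/21
Total weight = 1/18 + 2/21 = 19/126
P(U=0 | obs) = 1/18 / 19/126 = 7/19
P(U=1 | obs) = 2/21 / 19/126 = 12/19
argmax = 1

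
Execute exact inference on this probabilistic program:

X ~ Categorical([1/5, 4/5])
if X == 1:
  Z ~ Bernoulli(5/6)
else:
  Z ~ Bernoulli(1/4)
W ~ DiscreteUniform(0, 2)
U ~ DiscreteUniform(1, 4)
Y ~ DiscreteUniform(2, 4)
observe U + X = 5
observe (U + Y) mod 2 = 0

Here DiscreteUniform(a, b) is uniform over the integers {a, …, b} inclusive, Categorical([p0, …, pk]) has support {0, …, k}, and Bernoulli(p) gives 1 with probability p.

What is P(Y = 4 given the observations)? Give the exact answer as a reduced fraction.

Enumerate traces; 12 have nonzero weight after conditioning:
  (X=1, Z=0, W=0, U=4, Y=2) weight 1/270
  (X=1, Z=0, W=0, U=4, Y=4) weight 1/270
  (X=1, Z=0, W=1, U=4, Y=2) weight 1/270
  (X=1, Z=0, W=1, U=4, Y=4) weight 1/270
  (X=1, Z=0, W=2, U=4, Y=2) weight 1/270
  (X=1, Z=0, W=2, U=4, Y=4) weight 1/270
  (X=1, Z=1, W=0, U=4, Y=2) weight 1/54
  (X=1, Z=1, W=0, U=4, Y=4) weight 1/54
  … 4 more
Group by Y:
  weight(Y=2) = 1/15
  weight(Y=4) = 1/15
Total weight = 1/15 + 1/15 = 2/15
P(Y=2 | obs) = 1/15 / 2/15 = 1/2
P(Y=4 | obs) = 1/15 / 2/15 = 1/2

P(Y = 4 | obs) = 1/2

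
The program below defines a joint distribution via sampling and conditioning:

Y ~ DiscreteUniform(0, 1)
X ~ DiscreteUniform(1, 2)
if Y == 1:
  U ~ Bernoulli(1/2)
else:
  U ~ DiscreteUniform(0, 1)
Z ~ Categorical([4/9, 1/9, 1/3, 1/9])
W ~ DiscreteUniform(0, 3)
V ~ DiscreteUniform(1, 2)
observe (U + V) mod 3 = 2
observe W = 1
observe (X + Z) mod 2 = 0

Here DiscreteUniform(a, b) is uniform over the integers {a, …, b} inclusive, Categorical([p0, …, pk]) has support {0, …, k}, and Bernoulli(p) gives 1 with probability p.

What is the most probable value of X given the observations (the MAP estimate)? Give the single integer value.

argmax_v P(X = v | obs) = 2

Enumerate traces; 16 have nonzero weight after conditioning:
  (Y=0, X=1, U=0, Z=1, W=1, V=2) weight 1/576
  (Y=0, X=1, U=0, Z=3, W=1, V=2) weight 1/576
  (Y=0, X=1, U=1, Z=1, W=1, V=1) weight 1/576
  (Y=0, X=1, U=1, Z=3, W=1, V=1) weight 1/576
  (Y=0, X=2, U=0, Z=0, W=1, V=2) weight 1/144
  (Y=0, X=2, U=0, Z=2, W=1, V=2) weight 1/192
  (Y=0, X=2, U=1, Z=0, W=1, V=1) weight 1/144
  (Y=0, X=2, U=1, Z=2, W=1, V=1) weight 1/192
  … 8 more
Group by X:
  weight(X=1) = 1/72
  weight(X=2) = 7/144
Total weight = 1/72 + 7/144 = 1/16
P(X=1 | obs) = 1/72 / 1/16 = 2/9
P(X=2 | obs) = 7/144 / 1/16 = 7/9
argmax = 2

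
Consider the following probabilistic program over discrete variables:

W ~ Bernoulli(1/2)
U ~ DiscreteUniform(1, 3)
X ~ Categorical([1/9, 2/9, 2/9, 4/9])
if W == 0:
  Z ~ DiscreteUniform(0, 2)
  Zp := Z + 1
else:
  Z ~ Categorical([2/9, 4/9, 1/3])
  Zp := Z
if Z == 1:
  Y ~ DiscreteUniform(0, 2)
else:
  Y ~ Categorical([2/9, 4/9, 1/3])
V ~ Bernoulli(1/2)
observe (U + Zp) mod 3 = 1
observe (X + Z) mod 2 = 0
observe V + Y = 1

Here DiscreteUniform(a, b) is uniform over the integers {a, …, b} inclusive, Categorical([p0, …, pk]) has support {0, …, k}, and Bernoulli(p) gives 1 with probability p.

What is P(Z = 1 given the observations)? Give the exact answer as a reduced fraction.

P(Z = 1 | obs) = 14/25

Enumerate traces; 24 have nonzero weight after conditioning:
  (W=0, U=1, X=0, Z=2, Y=0, V=1) weight 1/1458
  (W=0, U=1, X=0, Z=2, Y=1, V=0) weight 1/729
  (W=0, U=1, X=2, Z=2, Y=0, V=1) weight 1/729
  (W=0, U=1, X=2, Z=2, Y=1, V=0) weight 2/729
  (W=0, U=2, X=1, Z=1, Y=0, V=1) weight 1/486
  (W=0, U=2, X=1, Z=1, Y=1, V=0) weight 1/486
  (W=0, U=2, X=3, Z=1, Y=0, V=1) weight 1/243
  (W=0, U=2, X=3, Z=1, Y=1, V=0) weight 1/243
  (W=0, U=3, X=0, Z=0, Y=0, V=1) weight 1/1458
  … 15 more
Group by Z:
  weight(Z=0) = 5/486
  weight(Z=1) = 7/243
  weight(Z=2) = 1/81
Total weight = 5/486 + 7/243 + 1/81 = 25/486
P(Z=0 | obs) = 5/486 / 25/486 = 1/5
P(Z=1 | obs) = 7/243 / 25/486 = 14/25
P(Z=2 | obs) = 1/81 / 25/486 = 6/25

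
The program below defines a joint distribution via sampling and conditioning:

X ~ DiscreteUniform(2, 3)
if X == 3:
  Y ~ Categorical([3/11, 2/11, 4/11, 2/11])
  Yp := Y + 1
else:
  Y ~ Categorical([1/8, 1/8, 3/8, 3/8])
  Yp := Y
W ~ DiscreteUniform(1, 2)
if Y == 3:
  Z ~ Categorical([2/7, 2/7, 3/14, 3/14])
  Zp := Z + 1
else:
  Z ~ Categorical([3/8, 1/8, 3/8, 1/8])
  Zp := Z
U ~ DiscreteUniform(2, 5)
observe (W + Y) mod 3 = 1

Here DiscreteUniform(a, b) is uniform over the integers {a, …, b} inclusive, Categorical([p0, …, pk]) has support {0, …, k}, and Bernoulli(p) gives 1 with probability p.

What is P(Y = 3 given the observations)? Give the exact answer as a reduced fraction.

Enumerate traces; 96 have nonzero weight after conditioning:
  (X=2, Y=0, W=1, Z=0, U=2) weight 3/1024
  (X=2, Y=0, W=1, Z=0, U=3) weight 3/1024
  (X=2, Y=0, W=1, Z=0, U=4) weight 3/1024
  (X=2, Y=0, W=1, Z=0, U=5) weight 3/1024
  (X=2, Y=0, W=1, Z=1, U=2) weight 1/1024
  (X=2, Y=0, W=1, Z=1, U=3) weight 1/1024
  (X=2, Y=0, W=1, Z=1, U=4) weight 1/1024
  (X=2, Y=0, W=1, Z=1, U=5) weight 1/1024
  (X=2, Y=2, W=2, Z=0, U=2) weight 9/1024
  (X=2, Y=3, W=1, Z=0, U=2) weight 3/448
  … 86 more
Group by Y:
  weight(Y=0) = 35/352
  weight(Y=2) = 65/352
  weight(Y=3) = 49/352
Total weight = 35/352 + 65/352 + 49/352 = 149/352
P(Y=0 | obs) = 35/352 / 149/352 = 35/149
P(Y=2 | obs) = 65/352 / 149/352 = 65/149
P(Y=3 | obs) = 49/352 / 149/352 = 49/149

P(Y = 3 | obs) = 49/149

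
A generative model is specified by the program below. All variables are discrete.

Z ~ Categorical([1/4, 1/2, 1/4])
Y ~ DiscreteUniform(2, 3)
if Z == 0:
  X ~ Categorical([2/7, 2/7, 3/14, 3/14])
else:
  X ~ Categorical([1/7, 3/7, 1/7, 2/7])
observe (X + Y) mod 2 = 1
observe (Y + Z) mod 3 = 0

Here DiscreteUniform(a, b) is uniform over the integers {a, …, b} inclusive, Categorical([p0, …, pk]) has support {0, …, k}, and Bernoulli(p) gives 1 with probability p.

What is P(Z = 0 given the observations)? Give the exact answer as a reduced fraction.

Enumerate traces; 4 have nonzero weight after conditioning:
  (Z=0, Y=3, X=0) weight 1/28
  (Z=0, Y=3, X=2) weight 3/112
  (Z=1, Y=2, X=1) weight 3/28
  (Z=1, Y=2, X=3) weight 1/14
Group by Z:
  weight(Z=0) = 1/16
  weight(Z=1) = 5/28
Total weight = 1/16 + 5/28 = 27/112
P(Z=0 | obs) = 1/16 / 27/112 = 7/27
P(Z=1 | obs) = 5/28 / 27/112 = 20/27

P(Z = 0 | obs) = 7/27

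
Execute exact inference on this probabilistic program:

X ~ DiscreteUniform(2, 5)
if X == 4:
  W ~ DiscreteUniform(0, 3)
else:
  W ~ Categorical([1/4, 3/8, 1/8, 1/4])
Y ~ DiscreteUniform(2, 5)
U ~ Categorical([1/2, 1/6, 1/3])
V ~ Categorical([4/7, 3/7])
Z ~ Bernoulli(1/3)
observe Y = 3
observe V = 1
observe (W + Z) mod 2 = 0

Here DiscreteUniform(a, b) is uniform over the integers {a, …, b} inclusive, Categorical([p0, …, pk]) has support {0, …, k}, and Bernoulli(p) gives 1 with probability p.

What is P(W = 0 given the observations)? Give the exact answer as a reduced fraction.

Enumerate traces; 48 have nonzero weight after conditioning:
  (X=2, W=0, Y=3, U=0, V=1, Z=0) weight 1/448
  (X=2, W=0, Y=3, U=1, V=1, Z=0) weight 1/1344
  (X=2, W=0, Y=3, U=2, V=1, Z=0) weight 1/672
  (X=2, W=1, Y=3, U=0, V=1, Z=1) weight 3/1792
  (X=2, W=1, Y=3, U=1, V=1, Z=1) weight 1/1792
  (X=2, W=1, Y=3, U=2, V=1, Z=1) weight 1/896
  (X=2, W=2, Y=3, U=0, V=1, Z=0) weight 1/896
  (X=2, W=2, Y=3, U=1, V=1, Z=0) weight 1/2688
  (X=2, W=3, Y=3, U=0, V=1, Z=1) weight 1/896
  … 39 more
Group by W:
  weight(W=0) = 1/56
  weight(W=1) = 11/896
  weight(W=2) = 5/448
  weight(W=3) = 1/112
Total weight = 1/56 + 11/896 + 5/448 + 1/112 = 45/896
P(W=0 | obs) = 1/56 / 45/896 = 16/45
P(W=1 | obs) = 11/896 / 45/896 = 11/45
P(W=2 | obs) = 5/448 / 45/896 = 2/9
P(W=3 | obs) = 1/112 / 45/896 = 8/45

P(W = 0 | obs) = 16/45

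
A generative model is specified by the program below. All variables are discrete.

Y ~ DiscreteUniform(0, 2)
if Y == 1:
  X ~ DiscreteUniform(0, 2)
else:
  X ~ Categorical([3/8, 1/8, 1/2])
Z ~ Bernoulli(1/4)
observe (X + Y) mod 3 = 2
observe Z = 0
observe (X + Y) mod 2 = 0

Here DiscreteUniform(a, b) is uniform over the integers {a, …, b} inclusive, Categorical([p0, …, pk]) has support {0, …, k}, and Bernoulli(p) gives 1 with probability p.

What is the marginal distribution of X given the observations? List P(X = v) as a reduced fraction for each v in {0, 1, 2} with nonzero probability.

P(X=0) = 9/29, P(X=1) = 8/29, P(X=2) = 12/29

Enumerate traces; 3 have nonzero weight after conditioning:
  (Y=0, X=2, Z=0) weight 1/8
  (Y=1, X=1, Z=0) weight 1/12
  (Y=2, X=0, Z=0) weight 3/32
Group by X:
  weight(X=0) = 3/32
  weight(X=1) = 1/12
  weight(X=2) = 1/8
Total weight = 3/32 + 1/12 + 1/8 = 29/96
P(X=0 | obs) = 3/32 / 29/96 = 9/29
P(X=1 | obs) = 1/12 / 29/96 = 8/29
P(X=2 | obs) = 1/8 / 29/96 = 12/29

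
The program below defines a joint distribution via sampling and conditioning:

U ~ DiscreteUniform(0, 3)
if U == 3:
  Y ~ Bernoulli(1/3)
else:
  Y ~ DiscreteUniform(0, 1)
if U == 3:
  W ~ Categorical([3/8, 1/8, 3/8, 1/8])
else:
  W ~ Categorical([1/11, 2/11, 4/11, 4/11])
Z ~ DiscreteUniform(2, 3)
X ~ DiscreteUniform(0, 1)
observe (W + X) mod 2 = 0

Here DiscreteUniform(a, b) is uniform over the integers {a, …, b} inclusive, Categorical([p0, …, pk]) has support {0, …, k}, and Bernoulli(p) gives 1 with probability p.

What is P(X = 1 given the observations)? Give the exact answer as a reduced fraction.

P(X = 1 | obs) = 83/176

Enumerate traces; 64 have nonzero weight after conditioning:
  (U=0, Y=0, W=0, Z=2, X=0) weight 1/352
  (U=0, Y=0, W=0, Z=3, X=0) weight 1/352
  (U=0, Y=0, W=1, Z=2, X=1) weight 1/176
  (U=0, Y=0, W=1, Z=3, X=1) weight 1/176
  (U=0, Y=0, W=2, Z=2, X=0) weight 1/88
  (U=0, Y=0, W=2, Z=3, X=0) weight 1/88
  (U=0, Y=0, W=3, Z=2, X=1) weight 1/88
  (U=0, Y=0, W=3, Z=3, X=1) weight 1/88
  … 56 more
Group by X:
  weight(X=0) = 93/352
  weight(X=1) = 83/352
Total weight = 93/352 + 83/352 = 1/2
P(X=0 | obs) = 93/352 / 1/2 = 93/176
P(X=1 | obs) = 83/352 / 1/2 = 83/176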